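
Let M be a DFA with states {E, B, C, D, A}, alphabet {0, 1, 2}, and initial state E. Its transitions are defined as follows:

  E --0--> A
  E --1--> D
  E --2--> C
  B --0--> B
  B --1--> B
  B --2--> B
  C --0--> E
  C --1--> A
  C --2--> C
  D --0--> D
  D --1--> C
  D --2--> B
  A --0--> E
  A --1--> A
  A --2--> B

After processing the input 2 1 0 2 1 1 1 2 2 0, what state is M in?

B

Trace: E -2-> C -1-> A -0-> E -2-> C -1-> A -1-> A -1-> A -2-> B -2-> B -0-> B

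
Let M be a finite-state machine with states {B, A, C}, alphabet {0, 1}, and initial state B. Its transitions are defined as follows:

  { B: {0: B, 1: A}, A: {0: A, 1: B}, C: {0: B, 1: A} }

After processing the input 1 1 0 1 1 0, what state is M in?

start at B
read '1': B → A
read '1': A → B
read '0': B → B
read '1': B → A
read '1': A → B
read '0': B → B

B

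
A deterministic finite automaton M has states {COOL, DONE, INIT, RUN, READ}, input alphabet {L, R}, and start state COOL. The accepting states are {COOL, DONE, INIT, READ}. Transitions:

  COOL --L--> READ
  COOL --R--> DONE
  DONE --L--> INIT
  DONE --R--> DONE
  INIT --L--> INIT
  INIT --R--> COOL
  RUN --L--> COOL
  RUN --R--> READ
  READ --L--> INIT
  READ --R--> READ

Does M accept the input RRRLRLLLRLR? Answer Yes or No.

COOL → DONE → DONE → DONE → INIT → COOL → READ → INIT → INIT → COOL → READ → READ
End state READ is accepting.

Yes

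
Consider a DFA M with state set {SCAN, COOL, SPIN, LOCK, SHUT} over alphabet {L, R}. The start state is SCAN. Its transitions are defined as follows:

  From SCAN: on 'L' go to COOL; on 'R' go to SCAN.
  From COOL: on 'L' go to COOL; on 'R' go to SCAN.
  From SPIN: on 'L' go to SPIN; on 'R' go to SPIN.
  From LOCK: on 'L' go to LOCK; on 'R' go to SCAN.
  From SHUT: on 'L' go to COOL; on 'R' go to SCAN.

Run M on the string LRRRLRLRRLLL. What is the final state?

COOL

SCAN → COOL → SCAN → SCAN → SCAN → COOL → SCAN → COOL → SCAN → SCAN → COOL → COOL → COOL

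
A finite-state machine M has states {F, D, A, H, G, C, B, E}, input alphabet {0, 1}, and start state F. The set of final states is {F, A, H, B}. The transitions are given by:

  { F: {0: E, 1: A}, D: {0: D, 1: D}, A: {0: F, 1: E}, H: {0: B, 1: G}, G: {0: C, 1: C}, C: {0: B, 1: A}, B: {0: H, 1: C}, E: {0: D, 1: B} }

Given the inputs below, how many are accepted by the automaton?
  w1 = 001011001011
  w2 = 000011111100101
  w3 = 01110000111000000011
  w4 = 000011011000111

w1: F → E → D → D → D → D → D → D → D → D → D → D → D  → end D, rejected
w2: F → E → D → D → D → D → D → D → D → D → D → D → D → D → D → D  → end D, rejected
w3: F → E → B → C → A → F → E → D → D → D → D → D → D → D → D → D → D → D → D → D → D  → end D, rejected
w4: F → E → D → D → D → D → D → D → D → D → D → D → D → D → D → D  → end D, rejected

0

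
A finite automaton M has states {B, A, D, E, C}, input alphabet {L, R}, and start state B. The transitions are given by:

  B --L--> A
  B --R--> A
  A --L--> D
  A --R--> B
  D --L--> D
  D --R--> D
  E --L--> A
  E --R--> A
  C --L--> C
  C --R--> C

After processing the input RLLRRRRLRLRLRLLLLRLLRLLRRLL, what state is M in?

Trace: B -R-> A -L-> D -L-> D -R-> D -R-> D -R-> D -R-> D -L-> D -R-> D -L-> D -R-> D -L-> D -R-> D -L-> D -L-> D -L-> D -L-> D -R-> D -L-> D -L-> D -R-> D -L-> D -L-> D -R-> D -R-> D -L-> D -L-> D

D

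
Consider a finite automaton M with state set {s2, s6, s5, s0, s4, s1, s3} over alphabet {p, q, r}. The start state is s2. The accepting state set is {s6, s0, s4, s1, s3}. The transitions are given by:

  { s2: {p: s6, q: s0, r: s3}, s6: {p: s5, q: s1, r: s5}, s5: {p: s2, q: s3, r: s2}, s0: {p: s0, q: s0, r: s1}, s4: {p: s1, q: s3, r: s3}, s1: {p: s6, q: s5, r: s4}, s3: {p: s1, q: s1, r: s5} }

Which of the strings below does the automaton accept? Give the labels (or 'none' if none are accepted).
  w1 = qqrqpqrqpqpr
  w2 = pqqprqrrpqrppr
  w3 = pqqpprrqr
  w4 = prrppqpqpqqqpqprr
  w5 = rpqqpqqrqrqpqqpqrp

w1, w3, w4, w5

w1: Trace: s2 -q-> s0 -q-> s0 -r-> s1 -q-> s5 -p-> s2 -q-> s0 -r-> s1 -q-> s5 -p-> s2 -q-> s0 -p-> s0 -r-> s1  → end s1, accepted
w2: Trace: s2 -p-> s6 -q-> s1 -q-> s5 -p-> s2 -r-> s3 -q-> s1 -r-> s4 -r-> s3 -p-> s1 -q-> s5 -r-> s2 -p-> s6 -p-> s5 -r-> s2  → end s2, rejected
w3: Trace: s2 -p-> s6 -q-> s1 -q-> s5 -p-> s2 -p-> s6 -r-> s5 -r-> s2 -q-> s0 -r-> s1  → end s1, accepted
w4: Trace: s2 -p-> s6 -r-> s5 -r-> s2 -p-> s6 -p-> s5 -q-> s3 -p-> s1 -q-> s5 -p-> s2 -q-> s0 -q-> s0 -q-> s0 -p-> s0 -q-> s0 -p-> s0 -r-> s1 -r-> s4  → end s4, accepted
w5: Trace: s2 -r-> s3 -p-> s1 -q-> s5 -q-> s3 -p-> s1 -q-> s5 -q-> s3 -r-> s5 -q-> s3 -r-> s5 -q-> s3 -p-> s1 -q-> s5 -q-> s3 -p-> s1 -q-> s5 -r-> s2 -p-> s6  → end s6, accepted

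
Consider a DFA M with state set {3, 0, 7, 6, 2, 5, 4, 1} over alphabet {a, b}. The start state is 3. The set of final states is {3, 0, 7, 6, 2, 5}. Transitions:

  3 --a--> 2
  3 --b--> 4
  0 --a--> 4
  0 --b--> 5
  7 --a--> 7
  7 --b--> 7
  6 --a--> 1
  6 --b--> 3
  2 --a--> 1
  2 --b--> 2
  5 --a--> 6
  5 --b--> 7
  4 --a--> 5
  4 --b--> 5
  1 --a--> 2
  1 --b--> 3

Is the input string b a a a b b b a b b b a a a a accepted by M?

No

3 → 4 → 5 → 6 → 1 → 3 → 4 → 5 → 6 → 3 → 4 → 5 → 6 → 1 → 2 → 1
End state 1 is not accepting.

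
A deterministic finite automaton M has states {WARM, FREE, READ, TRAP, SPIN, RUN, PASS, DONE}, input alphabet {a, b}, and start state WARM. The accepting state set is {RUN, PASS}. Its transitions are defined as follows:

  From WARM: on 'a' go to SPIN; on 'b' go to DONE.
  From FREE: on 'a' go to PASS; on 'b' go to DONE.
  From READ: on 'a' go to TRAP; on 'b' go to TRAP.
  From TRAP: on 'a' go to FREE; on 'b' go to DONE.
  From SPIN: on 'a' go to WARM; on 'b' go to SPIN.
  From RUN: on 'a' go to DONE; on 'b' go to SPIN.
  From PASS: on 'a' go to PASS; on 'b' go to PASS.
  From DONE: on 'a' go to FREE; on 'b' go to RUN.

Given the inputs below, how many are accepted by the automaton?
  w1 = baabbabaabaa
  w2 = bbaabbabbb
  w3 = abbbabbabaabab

1

w1:
  start at WARM
  read 'b': WARM → DONE
  read 'a': DONE → FREE
  read 'a': FREE → PASS
  read 'b': PASS → PASS
  read 'b': PASS → PASS
  read 'a': PASS → PASS
  read 'b': PASS → PASS
  read 'a': PASS → PASS
  read 'a': PASS → PASS
  read 'b': PASS → PASS
  read 'a': PASS → PASS
  read 'a': PASS → PASS
  end PASS, accepted
w2:
  start at WARM
  read 'b': WARM → DONE
  read 'b': DONE → RUN
  read 'a': RUN → DONE
  read 'a': DONE → FREE
  read 'b': FREE → DONE
  read 'b': DONE → RUN
  read 'a': RUN → DONE
  read 'b': DONE → RUN
  read 'b': RUN → SPIN
  read 'b': SPIN → SPIN
  end SPIN, rejected
w3:
  start at WARM
  read 'a': WARM → SPIN
  read 'b': SPIN → SPIN
  read 'b': SPIN → SPIN
  read 'b': SPIN → SPIN
  read 'a': SPIN → WARM
  read 'b': WARM → DONE
  read 'b': DONE → RUN
  read 'a': RUN → DONE
  read 'b': DONE → RUN
  read 'a': RUN → DONE
  read 'a': DONE → FREE
  read 'b': FREE → DONE
  read 'a': DONE → FREE
  read 'b': FREE → DONE
  end DONE, rejected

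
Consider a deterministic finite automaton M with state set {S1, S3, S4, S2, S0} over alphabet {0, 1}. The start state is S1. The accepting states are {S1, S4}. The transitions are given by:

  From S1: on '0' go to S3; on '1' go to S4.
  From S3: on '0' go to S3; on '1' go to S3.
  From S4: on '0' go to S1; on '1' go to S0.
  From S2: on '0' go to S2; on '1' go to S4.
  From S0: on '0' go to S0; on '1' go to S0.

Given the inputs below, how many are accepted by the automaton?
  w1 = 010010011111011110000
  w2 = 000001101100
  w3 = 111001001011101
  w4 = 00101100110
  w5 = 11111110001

0

w1: Trace: S1 -0-> S3 -1-> S3 -0-> S3 -0-> S3 -1-> S3 -0-> S3 -0-> S3 -1-> S3 -1-> S3 -1-> S3 -1-> S3 -1-> S3 -0-> S3 -1-> S3 -1-> S3 -1-> S3 -1-> S3 -0-> S3 -0-> S3 -0-> S3 -0-> S3  → end S3, rejected
w2: Trace: S1 -0-> S3 -0-> S3 -0-> S3 -0-> S3 -0-> S3 -1-> S3 -1-> S3 -0-> S3 -1-> S3 -1-> S3 -0-> S3 -0-> S3  → end S3, rejected
w3: Trace: S1 -1-> S4 -1-> S0 -1-> S0 -0-> S0 -0-> S0 -1-> S0 -0-> S0 -0-> S0 -1-> S0 -0-> S0 -1-> S0 -1-> S0 -1-> S0 -0-> S0 -1-> S0  → end S0, rejected
w4: Trace: S1 -0-> S3 -0-> S3 -1-> S3 -0-> S3 -1-> S3 -1-> S3 -0-> S3 -0-> S3 -1-> S3 -1-> S3 -0-> S3  → end S3, rejected
w5: Trace: S1 -1-> S4 -1-> S0 -1-> S0 -1-> S0 -1-> S0 -1-> S0 -1-> S0 -0-> S0 -0-> S0 -0-> S0 -1-> S0  → end S0, rejected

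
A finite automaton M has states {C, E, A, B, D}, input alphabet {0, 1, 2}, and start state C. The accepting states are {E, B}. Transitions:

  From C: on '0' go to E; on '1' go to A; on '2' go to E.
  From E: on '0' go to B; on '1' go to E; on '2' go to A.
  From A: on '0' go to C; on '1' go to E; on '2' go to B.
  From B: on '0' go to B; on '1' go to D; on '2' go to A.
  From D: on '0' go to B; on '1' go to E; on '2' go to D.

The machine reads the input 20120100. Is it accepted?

Trace: C -2-> E -0-> B -1-> D -2-> D -0-> B -1-> D -0-> B -0-> B
End state B is accepting.

Yes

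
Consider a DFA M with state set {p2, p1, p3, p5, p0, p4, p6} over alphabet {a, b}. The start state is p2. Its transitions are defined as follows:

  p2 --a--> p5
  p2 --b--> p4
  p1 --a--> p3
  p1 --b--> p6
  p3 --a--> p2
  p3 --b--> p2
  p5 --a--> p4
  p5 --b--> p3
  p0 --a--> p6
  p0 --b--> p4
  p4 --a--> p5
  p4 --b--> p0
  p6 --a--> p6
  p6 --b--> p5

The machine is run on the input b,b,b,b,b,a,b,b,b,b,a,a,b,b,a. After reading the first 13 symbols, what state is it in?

start at p2
read 'b': p2 → p4
read 'b': p4 → p0
read 'b': p0 → p4
read 'b': p4 → p0
read 'b': p0 → p4
read 'a': p4 → p5
read 'b': p5 → p3
read 'b': p3 → p2
read 'b': p2 → p4
read 'b': p4 → p0
read 'a': p0 → p6
read 'a': p6 → p6
read 'b': p6 → p5
After 13 symbols: p5.

p5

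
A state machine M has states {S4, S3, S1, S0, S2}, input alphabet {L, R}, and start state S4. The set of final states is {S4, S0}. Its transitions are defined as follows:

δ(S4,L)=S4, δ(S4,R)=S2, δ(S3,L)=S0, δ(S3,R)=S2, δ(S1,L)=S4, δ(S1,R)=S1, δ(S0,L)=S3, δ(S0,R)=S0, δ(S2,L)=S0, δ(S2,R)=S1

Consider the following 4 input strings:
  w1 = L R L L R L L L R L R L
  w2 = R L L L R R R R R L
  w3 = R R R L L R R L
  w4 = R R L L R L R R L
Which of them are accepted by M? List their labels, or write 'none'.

w1: Trace: S4 -L-> S4 -R-> S2 -L-> S0 -L-> S3 -R-> S2 -L-> S0 -L-> S3 -L-> S0 -R-> S0 -L-> S3 -R-> S2 -L-> S0  → end S0, accepted
w2: Trace: S4 -R-> S2 -L-> S0 -L-> S3 -L-> S0 -R-> S0 -R-> S0 -R-> S0 -R-> S0 -R-> S0 -L-> S3  → end S3, rejected
w3: Trace: S4 -R-> S2 -R-> S1 -R-> S1 -L-> S4 -L-> S4 -R-> S2 -R-> S1 -L-> S4  → end S4, accepted
w4: Trace: S4 -R-> S2 -R-> S1 -L-> S4 -L-> S4 -R-> S2 -L-> S0 -R-> S0 -R-> S0 -L-> S3  → end S3, rejected

w1, w3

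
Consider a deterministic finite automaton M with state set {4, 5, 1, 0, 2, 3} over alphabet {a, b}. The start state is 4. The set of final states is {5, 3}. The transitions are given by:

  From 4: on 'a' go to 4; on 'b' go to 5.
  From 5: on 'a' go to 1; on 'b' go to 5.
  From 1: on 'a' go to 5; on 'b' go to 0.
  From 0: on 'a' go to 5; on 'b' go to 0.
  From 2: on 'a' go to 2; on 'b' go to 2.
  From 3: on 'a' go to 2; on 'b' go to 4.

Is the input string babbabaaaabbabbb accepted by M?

No

4 → 5 → 1 → 0 → 0 → 5 → 5 → 1 → 5 → 1 → 5 → 5 → 5 → 1 → 0 → 0 → 0
End state 0 is not accepting.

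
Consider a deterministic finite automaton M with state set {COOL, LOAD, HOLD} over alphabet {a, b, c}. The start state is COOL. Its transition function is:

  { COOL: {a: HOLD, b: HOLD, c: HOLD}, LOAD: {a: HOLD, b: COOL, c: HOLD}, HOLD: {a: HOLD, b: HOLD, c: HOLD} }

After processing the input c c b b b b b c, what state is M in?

HOLD

COOL → HOLD → HOLD → HOLD → HOLD → HOLD → HOLD → HOLD → HOLD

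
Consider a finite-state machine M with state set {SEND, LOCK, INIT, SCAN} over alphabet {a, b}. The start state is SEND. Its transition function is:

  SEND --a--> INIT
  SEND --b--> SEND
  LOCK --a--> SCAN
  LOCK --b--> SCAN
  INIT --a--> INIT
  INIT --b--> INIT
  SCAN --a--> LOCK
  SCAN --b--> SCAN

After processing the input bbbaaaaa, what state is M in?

INIT

start at SEND
read 'b': SEND → SEND
read 'b': SEND → SEND
read 'b': SEND → SEND
read 'a': SEND → INIT
read 'a': INIT → INIT
read 'a': INIT → INIT
read 'a': INIT → INIT
read 'a': INIT → INIT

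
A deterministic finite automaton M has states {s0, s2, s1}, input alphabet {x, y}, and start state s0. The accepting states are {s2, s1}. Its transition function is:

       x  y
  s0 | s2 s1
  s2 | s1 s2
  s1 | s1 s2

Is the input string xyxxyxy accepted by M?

s0 → s2 → s2 → s1 → s1 → s2 → s1 → s2
End state s2 is accepting.

Yes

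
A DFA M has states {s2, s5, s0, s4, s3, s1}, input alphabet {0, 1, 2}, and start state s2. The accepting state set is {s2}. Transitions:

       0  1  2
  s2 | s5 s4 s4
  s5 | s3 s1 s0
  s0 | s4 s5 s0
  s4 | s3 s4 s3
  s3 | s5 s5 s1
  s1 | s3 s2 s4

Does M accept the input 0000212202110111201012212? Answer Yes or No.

s2 → s5 → s3 → s5 → s3 → s1 → s2 → s4 → s3 → s5 → s0 → s5 → s1 → s3 → s5 → s1 → s2 → s4 → s3 → s5 → s3 → s5 → s0 → s0 → s5 → s0
End state s0 is not accepting.

No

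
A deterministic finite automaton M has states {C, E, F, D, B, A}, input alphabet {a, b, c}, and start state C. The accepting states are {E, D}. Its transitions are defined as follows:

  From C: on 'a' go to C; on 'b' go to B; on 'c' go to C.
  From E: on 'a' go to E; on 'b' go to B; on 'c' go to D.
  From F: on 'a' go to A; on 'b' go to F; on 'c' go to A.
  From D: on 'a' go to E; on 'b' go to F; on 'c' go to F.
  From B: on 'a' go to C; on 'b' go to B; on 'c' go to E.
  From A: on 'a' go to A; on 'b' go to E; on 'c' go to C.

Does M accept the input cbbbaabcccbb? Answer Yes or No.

No

start at C
read 'c': C → C
read 'b': C → B
read 'b': B → B
read 'b': B → B
read 'a': B → C
read 'a': C → C
read 'b': C → B
read 'c': B → E
read 'c': E → D
read 'c': D → F
read 'b': F → F
read 'b': F → F
End state F is not accepting.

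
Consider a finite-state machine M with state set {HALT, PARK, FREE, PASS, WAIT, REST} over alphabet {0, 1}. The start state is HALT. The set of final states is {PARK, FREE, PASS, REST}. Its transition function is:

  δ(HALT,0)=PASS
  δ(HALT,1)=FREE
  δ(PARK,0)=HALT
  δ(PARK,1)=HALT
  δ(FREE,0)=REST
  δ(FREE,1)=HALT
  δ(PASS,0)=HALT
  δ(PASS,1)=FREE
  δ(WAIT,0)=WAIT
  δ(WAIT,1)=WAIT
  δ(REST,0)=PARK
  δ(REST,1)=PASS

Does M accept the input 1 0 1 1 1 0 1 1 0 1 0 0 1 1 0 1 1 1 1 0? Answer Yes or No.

Yes

start at HALT
read '1': HALT → FREE
read '0': FREE → REST
read '1': REST → PASS
read '1': PASS → FREE
read '1': FREE → HALT
read '0': HALT → PASS
read '1': PASS → FREE
read '1': FREE → HALT
read '0': HALT → PASS
read '1': PASS → FREE
read '0': FREE → REST
read '0': REST → PARK
read '1': PARK → HALT
read '1': HALT → FREE
read '0': FREE → REST
read '1': REST → PASS
read '1': PASS → FREE
read '1': FREE → HALT
read '1': HALT → FREE
read '0': FREE → REST
End state REST is accepting.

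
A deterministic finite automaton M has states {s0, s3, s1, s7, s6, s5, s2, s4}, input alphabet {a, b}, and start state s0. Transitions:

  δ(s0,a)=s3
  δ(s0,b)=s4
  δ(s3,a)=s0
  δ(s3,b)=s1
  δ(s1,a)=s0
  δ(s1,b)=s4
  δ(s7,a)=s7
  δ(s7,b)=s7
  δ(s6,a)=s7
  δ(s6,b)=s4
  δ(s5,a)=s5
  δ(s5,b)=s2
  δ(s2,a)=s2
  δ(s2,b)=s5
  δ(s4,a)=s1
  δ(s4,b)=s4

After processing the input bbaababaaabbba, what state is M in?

s1

Trace: s0 -b-> s4 -b-> s4 -a-> s1 -a-> s0 -b-> s4 -a-> s1 -b-> s4 -a-> s1 -a-> s0 -a-> s3 -b-> s1 -b-> s4 -b-> s4 -a-> s1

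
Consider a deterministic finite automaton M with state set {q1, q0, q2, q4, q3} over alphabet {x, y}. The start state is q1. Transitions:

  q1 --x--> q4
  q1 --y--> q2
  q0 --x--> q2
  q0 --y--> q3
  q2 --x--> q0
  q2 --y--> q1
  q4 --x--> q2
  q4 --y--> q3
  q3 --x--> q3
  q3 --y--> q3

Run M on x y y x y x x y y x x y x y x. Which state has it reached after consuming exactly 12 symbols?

start at q1
read 'x': q1 → q4
read 'y': q4 → q3
read 'y': q3 → q3
read 'x': q3 → q3
read 'y': q3 → q3
read 'x': q3 → q3
read 'x': q3 → q3
read 'y': q3 → q3
read 'y': q3 → q3
read 'x': q3 → q3
read 'x': q3 → q3
read 'y': q3 → q3
After 12 symbols: q3.

q3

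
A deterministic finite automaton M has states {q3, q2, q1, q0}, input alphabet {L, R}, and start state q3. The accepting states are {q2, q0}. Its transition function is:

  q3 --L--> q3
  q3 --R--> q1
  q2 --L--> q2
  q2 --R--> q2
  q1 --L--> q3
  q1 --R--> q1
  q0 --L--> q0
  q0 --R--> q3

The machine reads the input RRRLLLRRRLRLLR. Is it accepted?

No

start at q3
read 'R': q3 → q1
read 'R': q1 → q1
read 'R': q1 → q1
read 'L': q1 → q3
read 'L': q3 → q3
read 'L': q3 → q3
read 'R': q3 → q1
read 'R': q1 → q1
read 'R': q1 → q1
read 'L': q1 → q3
read 'R': q3 → q1
read 'L': q1 → q3
read 'L': q3 → q3
read 'R': q3 → q1
End state q1 is not accepting.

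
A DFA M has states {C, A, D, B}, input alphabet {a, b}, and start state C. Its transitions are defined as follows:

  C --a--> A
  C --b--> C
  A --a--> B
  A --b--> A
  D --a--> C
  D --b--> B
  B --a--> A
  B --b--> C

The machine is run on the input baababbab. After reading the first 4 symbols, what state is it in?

Trace: C -b-> C -a-> A -a-> B -b-> C
After 4 symbols: C.

C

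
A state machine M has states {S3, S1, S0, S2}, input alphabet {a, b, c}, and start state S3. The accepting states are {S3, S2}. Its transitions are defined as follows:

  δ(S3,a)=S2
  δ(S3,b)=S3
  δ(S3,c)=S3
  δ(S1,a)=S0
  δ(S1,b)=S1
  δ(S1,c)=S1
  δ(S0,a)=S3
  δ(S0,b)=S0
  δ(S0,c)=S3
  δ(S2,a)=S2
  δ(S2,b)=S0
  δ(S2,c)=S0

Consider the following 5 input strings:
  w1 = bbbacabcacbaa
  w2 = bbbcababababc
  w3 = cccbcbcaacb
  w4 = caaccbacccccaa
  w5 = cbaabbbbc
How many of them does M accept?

4

w1: Trace: S3 -b-> S3 -b-> S3 -b-> S3 -a-> S2 -c-> S0 -a-> S3 -b-> S3 -c-> S3 -a-> S2 -c-> S0 -b-> S0 -a-> S3 -a-> S2  → end S2, accepted
w2: Trace: S3 -b-> S3 -b-> S3 -b-> S3 -c-> S3 -a-> S2 -b-> S0 -a-> S3 -b-> S3 -a-> S2 -b-> S0 -a-> S3 -b-> S3 -c-> S3  → end S3, accepted
w3: Trace: S3 -c-> S3 -c-> S3 -c-> S3 -b-> S3 -c-> S3 -b-> S3 -c-> S3 -a-> S2 -a-> S2 -c-> S0 -b-> S0  → end S0, rejected
w4: Trace: S3 -c-> S3 -a-> S2 -a-> S2 -c-> S0 -c-> S3 -b-> S3 -a-> S2 -c-> S0 -c-> S3 -c-> S3 -c-> S3 -c-> S3 -a-> S2 -a-> S2  → end S2, accepted
w5: Trace: S3 -c-> S3 -b-> S3 -a-> S2 -a-> S2 -b-> S0 -b-> S0 -b-> S0 -b-> S0 -c-> S3  → end S3, accepted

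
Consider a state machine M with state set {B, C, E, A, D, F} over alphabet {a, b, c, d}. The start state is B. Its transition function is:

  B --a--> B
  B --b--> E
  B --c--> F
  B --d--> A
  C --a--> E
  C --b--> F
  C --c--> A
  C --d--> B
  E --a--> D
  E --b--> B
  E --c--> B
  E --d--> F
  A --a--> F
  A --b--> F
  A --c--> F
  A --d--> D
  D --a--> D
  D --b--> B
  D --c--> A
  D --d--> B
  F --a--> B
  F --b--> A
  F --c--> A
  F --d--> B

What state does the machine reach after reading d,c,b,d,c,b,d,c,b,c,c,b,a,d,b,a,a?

B → A → F → A → D → A → F → B → F → A → F → A → F → B → A → F → B → B

B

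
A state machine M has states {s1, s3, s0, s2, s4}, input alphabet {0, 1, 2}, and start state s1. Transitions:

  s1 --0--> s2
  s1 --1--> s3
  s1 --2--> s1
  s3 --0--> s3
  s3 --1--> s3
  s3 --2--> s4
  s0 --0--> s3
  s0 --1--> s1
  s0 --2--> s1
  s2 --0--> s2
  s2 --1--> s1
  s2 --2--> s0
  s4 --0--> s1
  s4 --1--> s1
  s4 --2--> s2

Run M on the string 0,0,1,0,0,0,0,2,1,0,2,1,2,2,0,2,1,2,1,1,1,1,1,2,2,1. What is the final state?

Trace: s1 -0-> s2 -0-> s2 -1-> s1 -0-> s2 -0-> s2 -0-> s2 -0-> s2 -2-> s0 -1-> s1 -0-> s2 -2-> s0 -1-> s1 -2-> s1 -2-> s1 -0-> s2 -2-> s0 -1-> s1 -2-> s1 -1-> s3 -1-> s3 -1-> s3 -1-> s3 -1-> s3 -2-> s4 -2-> s2 -1-> s1

s1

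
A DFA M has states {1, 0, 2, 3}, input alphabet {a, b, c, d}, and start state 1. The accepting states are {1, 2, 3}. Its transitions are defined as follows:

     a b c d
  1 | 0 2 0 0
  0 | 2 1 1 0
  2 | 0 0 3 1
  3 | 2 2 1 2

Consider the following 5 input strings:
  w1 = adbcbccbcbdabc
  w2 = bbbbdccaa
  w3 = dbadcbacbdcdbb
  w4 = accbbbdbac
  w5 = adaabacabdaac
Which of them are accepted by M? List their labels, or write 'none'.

w1:
  start at 1
  read 'a': 1 → 0
  read 'd': 0 → 0
  read 'b': 0 → 1
  read 'c': 1 → 0
  read 'b': 0 → 1
  read 'c': 1 → 0
  read 'c': 0 → 1
  read 'b': 1 → 2
  read 'c': 2 → 3
  read 'b': 3 → 2
  read 'd': 2 → 1
  read 'a': 1 → 0
  read 'b': 0 → 1
  read 'c': 1 → 0
  end 0, rejected
w2:
  start at 1
  read 'b': 1 → 2
  read 'b': 2 → 0
  read 'b': 0 → 1
  read 'b': 1 → 2
  read 'd': 2 → 1
  read 'c': 1 → 0
  read 'c': 0 → 1
  read 'a': 1 → 0
  read 'a': 0 → 2
  end 2, accepted
w3:
  start at 1
  read 'd': 1 → 0
  read 'b': 0 → 1
  read 'a': 1 → 0
  read 'd': 0 → 0
  read 'c': 0 → 1
  read 'b': 1 → 2
  read 'a': 2 → 0
  read 'c': 0 → 1
  read 'b': 1 → 2
  read 'd': 2 → 1
  read 'c': 1 → 0
  read 'd': 0 → 0
  read 'b': 0 → 1
  read 'b': 1 → 2
  end 2, accepted
w4:
  start at 1
  read 'a': 1 → 0
  read 'c': 0 → 1
  read 'c': 1 → 0
  read 'b': 0 → 1
  read 'b': 1 → 2
  read 'b': 2 → 0
  read 'd': 0 → 0
  read 'b': 0 → 1
  read 'a': 1 → 0
  read 'c': 0 → 1
  end 1, accepted
w5:
  start at 1
  read 'a': 1 → 0
  read 'd': 0 → 0
  read 'a': 0 → 2
  read 'a': 2 → 0
  read 'b': 0 → 1
  read 'a': 1 → 0
  read 'c': 0 → 1
  read 'a': 1 → 0
  read 'b': 0 → 1
  read 'd': 1 → 0
  read 'a': 0 → 2
  read 'a': 2 → 0
  read 'c': 0 → 1
  end 1, accepted

w2, w3, w4, w5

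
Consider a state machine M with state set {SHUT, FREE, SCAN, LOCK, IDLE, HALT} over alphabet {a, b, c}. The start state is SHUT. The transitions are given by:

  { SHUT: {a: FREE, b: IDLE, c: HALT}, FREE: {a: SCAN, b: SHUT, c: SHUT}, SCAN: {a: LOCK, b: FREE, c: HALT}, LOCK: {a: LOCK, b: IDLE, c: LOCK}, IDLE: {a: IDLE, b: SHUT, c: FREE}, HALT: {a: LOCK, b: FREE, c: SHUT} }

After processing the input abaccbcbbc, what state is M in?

Trace: SHUT -a-> FREE -b-> SHUT -a-> FREE -c-> SHUT -c-> HALT -b-> FREE -c-> SHUT -b-> IDLE -b-> SHUT -c-> HALT

HALT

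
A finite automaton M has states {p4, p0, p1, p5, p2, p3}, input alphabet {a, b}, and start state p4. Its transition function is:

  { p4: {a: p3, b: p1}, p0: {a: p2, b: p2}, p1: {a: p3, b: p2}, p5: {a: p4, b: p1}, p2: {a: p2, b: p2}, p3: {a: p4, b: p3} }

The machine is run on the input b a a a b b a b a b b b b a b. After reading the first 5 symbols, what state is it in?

start at p4
read 'b': p4 → p1
read 'a': p1 → p3
read 'a': p3 → p4
read 'a': p4 → p3
read 'b': p3 → p3
After 5 symbols: p3.

p3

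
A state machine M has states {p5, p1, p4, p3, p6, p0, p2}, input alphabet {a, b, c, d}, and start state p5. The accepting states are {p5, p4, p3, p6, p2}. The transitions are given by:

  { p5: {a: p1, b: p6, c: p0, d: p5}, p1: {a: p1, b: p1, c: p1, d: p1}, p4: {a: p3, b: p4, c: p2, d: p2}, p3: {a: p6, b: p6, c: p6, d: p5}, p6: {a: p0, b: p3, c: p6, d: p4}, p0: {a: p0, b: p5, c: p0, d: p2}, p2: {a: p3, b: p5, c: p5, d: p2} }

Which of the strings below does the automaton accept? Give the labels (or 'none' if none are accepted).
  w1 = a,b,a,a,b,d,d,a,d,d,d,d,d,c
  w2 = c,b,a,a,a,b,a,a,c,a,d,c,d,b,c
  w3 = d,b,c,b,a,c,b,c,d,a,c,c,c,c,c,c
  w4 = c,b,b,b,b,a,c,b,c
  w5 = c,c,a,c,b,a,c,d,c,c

w1: p5 → p1 → p1 → p1 → p1 → p1 → p1 → p1 → p1 → p1 → p1 → p1 → p1 → p1 → p1  → end p1, rejected
w2: p5 → p0 → p5 → p1 → p1 → p1 → p1 → p1 → p1 → p1 → p1 → p1 → p1 → p1 → p1 → p1  → end p1, rejected
w3: p5 → p5 → p6 → p6 → p3 → p6 → p6 → p3 → p6 → p4 → p3 → p6 → p6 → p6 → p6 → p6 → p6  → end p6, accepted
w4: p5 → p0 → p5 → p6 → p3 → p6 → p0 → p0 → p5 → p0  → end p0, rejected
w5: p5 → p0 → p0 → p0 → p0 → p5 → p1 → p1 → p1 → p1 → p1  → end p1, rejected

w3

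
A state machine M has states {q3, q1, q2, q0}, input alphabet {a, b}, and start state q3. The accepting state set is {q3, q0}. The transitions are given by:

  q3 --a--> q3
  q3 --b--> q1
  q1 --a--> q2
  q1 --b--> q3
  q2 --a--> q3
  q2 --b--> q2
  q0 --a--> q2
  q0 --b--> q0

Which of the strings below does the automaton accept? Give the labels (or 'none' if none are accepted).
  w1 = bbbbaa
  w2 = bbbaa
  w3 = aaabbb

w1:
  start at q3
  read 'b': q3 → q1
  read 'b': q1 → q3
  read 'b': q3 → q1
  read 'b': q1 → q3
  read 'a': q3 → q3
  read 'a': q3 → q3
  end q3, accepted
w2:
  start at q3
  read 'b': q3 → q1
  read 'b': q1 → q3
  read 'b': q3 → q1
  read 'a': q1 → q2
  read 'a': q2 → q3
  end q3, accepted
w3:
  start at q3
  read 'a': q3 → q3
  read 'a': q3 → q3
  read 'a': q3 → q3
  read 'b': q3 → q1
  read 'b': q1 → q3
  read 'b': q3 → q1
  end q1, rejected

w1, w2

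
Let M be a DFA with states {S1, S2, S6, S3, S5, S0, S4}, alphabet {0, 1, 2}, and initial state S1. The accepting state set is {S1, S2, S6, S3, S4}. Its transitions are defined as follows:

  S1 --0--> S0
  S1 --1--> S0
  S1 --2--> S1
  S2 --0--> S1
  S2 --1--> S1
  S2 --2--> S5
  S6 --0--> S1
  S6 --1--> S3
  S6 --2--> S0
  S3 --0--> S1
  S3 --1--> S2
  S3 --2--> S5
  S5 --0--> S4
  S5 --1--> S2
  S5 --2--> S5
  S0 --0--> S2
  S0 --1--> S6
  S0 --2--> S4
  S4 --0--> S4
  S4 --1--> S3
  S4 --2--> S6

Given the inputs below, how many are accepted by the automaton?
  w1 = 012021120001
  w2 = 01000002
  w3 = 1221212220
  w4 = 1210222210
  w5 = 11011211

4

w1: Trace: S1 -0-> S0 -1-> S6 -2-> S0 -0-> S2 -2-> S5 -1-> S2 -1-> S1 -2-> S1 -0-> S0 -0-> S2 -0-> S1 -1-> S0  → end S0, rejected
w2: Trace: S1 -0-> S0 -1-> S6 -0-> S1 -0-> S0 -0-> S2 -0-> S1 -0-> S0 -2-> S4  → end S4, accepted
w3: Trace: S1 -1-> S0 -2-> S4 -2-> S6 -1-> S3 -2-> S5 -1-> S2 -2-> S5 -2-> S5 -2-> S5 -0-> S4  → end S4, accepted
w4: Trace: S1 -1-> S0 -2-> S4 -1-> S3 -0-> S1 -2-> S1 -2-> S1 -2-> S1 -2-> S1 -1-> S0 -0-> S2  → end S2, accepted
w5: Trace: S1 -1-> S0 -1-> S6 -0-> S1 -1-> S0 -1-> S6 -2-> S0 -1-> S6 -1-> S3  → end S3, accepted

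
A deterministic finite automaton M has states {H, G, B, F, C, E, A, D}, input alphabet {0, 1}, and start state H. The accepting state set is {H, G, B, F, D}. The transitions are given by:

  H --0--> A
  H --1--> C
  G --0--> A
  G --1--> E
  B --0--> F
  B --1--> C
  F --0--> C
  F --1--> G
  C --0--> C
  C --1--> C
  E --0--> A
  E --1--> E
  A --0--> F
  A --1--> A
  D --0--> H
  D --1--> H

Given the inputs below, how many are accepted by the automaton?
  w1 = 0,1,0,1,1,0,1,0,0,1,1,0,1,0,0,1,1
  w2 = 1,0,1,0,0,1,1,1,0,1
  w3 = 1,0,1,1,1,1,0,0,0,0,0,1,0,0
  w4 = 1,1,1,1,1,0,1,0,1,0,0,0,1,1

0

w1:
  start at H
  read '0': H → A
  read '1': A → A
  read '0': A → F
  read '1': F → G
  read '1': G → E
  read '0': E → A
  read '1': A → A
  read '0': A → F
  read '0': F → C
  read '1': C → C
  read '1': C → C
  read '0': C → C
  read '1': C → C
  read '0': C → C
  read '0': C → C
  read '1': C → C
  read '1': C → C
  end C, rejected
w2:
  start at H
  read '1': H → C
  read '0': C → C
  read '1': C → C
  read '0': C → C
  read '0': C → C
  read '1': C → C
  read '1': C → C
  read '1': C → C
  read '0': C → C
  read '1': C → C
  end C, rejected
w3:
  start at H
  read '1': H → C
  read '0': C → C
  read '1': C → C
  read '1': C → C
  read '1': C → C
  read '1': C → C
  read '0': C → C
  read '0': C → C
  read '0': C → C
  read '0': C → C
  read '0': C → C
  read '1': C → C
  read '0': C → C
  read '0': C → C
  end C, rejected
w4:
  start at H
  read '1': H → C
  read '1': C → C
  read '1': C → C
  read '1': C → C
  read '1': C → C
  read '0': C → C
  read '1': C → C
  read '0': C → C
  read '1': C → C
  read '0': C → C
  read '0': C → C
  read '0': C → C
  read '1': C → C
  read '1': C → C
  end C, rejected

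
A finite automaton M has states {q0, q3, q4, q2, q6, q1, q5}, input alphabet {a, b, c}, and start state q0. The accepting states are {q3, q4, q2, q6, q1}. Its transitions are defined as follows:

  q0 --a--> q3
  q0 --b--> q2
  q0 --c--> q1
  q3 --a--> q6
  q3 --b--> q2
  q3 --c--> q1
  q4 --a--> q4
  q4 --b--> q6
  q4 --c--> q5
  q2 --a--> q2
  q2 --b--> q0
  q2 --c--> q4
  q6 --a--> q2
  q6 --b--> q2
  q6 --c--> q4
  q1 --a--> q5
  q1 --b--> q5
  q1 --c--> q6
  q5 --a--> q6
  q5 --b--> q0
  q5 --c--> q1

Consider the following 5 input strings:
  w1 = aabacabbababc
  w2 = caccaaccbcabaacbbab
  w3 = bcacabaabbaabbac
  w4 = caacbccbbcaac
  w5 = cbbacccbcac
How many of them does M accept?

w1: Trace: q0 -a-> q3 -a-> q6 -b-> q2 -a-> q2 -c-> q4 -a-> q4 -b-> q6 -b-> q2 -a-> q2 -b-> q0 -a-> q3 -b-> q2 -c-> q4  → end q4, accepted
w2: Trace: q0 -c-> q1 -a-> q5 -c-> q1 -c-> q6 -a-> q2 -a-> q2 -c-> q4 -c-> q5 -b-> q0 -c-> q1 -a-> q5 -b-> q0 -a-> q3 -a-> q6 -c-> q4 -b-> q6 -b-> q2 -a-> q2 -b-> q0  → end q0, rejected
w3: Trace: q0 -b-> q2 -c-> q4 -a-> q4 -c-> q5 -a-> q6 -b-> q2 -a-> q2 -a-> q2 -b-> q0 -b-> q2 -a-> q2 -a-> q2 -b-> q0 -b-> q2 -a-> q2 -c-> q4  → end q4, accepted
w4: Trace: q0 -c-> q1 -a-> q5 -a-> q6 -c-> q4 -b-> q6 -c-> q4 -c-> q5 -b-> q0 -b-> q2 -c-> q4 -a-> q4 -a-> q4 -c-> q5  → end q5, rejected
w5: Trace: q0 -c-> q1 -b-> q5 -b-> q0 -a-> q3 -c-> q1 -c-> q6 -c-> q4 -b-> q6 -c-> q4 -a-> q4 -c-> q5  → end q5, rejected

2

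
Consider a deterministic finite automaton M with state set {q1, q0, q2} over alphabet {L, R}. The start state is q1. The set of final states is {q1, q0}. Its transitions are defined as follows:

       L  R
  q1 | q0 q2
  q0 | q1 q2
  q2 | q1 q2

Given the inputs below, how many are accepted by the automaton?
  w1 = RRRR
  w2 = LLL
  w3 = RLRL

2

w1: Trace: q1 -R-> q2 -R-> q2 -R-> q2 -R-> q2  → end q2, rejected
w2: Trace: q1 -L-> q0 -L-> q1 -L-> q0  → end q0, accepted
w3: Trace: q1 -R-> q2 -L-> q1 -R-> q2 -L-> q1  → end q1, accepted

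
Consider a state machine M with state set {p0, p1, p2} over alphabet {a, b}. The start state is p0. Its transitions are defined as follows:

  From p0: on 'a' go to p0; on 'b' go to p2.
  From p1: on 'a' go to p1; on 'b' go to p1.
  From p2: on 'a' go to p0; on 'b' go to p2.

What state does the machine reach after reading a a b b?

p2

Trace: p0 -a-> p0 -a-> p0 -b-> p2 -b-> p2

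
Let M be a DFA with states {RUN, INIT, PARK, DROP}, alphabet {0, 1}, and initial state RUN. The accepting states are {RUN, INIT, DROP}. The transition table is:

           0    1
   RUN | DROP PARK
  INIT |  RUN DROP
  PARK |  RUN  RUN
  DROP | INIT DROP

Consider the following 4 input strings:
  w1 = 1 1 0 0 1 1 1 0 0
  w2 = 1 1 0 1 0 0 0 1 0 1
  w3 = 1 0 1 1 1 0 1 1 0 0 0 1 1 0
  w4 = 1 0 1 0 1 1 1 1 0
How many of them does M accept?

4

w1: Trace: RUN -1-> PARK -1-> RUN -0-> DROP -0-> INIT -1-> DROP -1-> DROP -1-> DROP -0-> INIT -0-> RUN  → end RUN, accepted
w2: Trace: RUN -1-> PARK -1-> RUN -0-> DROP -1-> DROP -0-> INIT -0-> RUN -0-> DROP -1-> DROP -0-> INIT -1-> DROP  → end DROP, accepted
w3: Trace: RUN -1-> PARK -0-> RUN -1-> PARK -1-> RUN -1-> PARK -0-> RUN -1-> PARK -1-> RUN -0-> DROP -0-> INIT -0-> RUN -1-> PARK -1-> RUN -0-> DROP  → end DROP, accepted
w4: Trace: RUN -1-> PARK -0-> RUN -1-> PARK -0-> RUN -1-> PARK -1-> RUN -1-> PARK -1-> RUN -0-> DROP  → end DROP, accepted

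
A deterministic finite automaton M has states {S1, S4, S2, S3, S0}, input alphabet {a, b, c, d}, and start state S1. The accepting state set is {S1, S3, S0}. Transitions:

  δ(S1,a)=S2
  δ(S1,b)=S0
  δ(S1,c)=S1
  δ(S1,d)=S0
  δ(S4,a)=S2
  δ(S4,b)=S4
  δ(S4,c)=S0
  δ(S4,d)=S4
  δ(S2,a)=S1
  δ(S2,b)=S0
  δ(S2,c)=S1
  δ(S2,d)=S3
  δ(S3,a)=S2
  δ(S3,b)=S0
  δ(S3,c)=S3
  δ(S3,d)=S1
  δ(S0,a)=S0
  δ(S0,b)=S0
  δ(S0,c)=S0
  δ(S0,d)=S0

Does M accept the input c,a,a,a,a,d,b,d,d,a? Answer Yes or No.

S1 → S1 → S2 → S1 → S2 → S1 → S0 → S0 → S0 → S0 → S0
End state S0 is accepting.

Yes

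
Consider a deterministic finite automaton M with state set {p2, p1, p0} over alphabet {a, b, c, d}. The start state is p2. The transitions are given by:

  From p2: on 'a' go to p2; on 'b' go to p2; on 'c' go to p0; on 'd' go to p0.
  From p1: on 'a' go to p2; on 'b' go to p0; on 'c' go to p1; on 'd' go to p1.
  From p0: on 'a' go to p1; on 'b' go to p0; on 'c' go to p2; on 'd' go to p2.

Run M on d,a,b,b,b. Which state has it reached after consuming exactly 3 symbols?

Trace: p2 -d-> p0 -a-> p1 -b-> p0
After 3 symbols: p0.

p0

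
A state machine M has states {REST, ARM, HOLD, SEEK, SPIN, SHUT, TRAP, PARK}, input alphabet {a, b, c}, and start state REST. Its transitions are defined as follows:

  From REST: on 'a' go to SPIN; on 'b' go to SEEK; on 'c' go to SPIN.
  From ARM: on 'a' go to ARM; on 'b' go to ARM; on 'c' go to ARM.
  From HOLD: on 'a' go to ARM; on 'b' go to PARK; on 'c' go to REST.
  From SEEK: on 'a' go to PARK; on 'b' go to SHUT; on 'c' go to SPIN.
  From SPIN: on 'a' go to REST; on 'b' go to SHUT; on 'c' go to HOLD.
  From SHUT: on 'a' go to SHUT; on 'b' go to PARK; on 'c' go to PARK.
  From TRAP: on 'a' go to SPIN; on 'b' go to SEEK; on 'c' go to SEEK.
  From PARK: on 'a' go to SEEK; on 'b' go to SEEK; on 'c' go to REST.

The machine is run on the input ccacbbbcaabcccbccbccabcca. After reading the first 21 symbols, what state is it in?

ARM

start at REST
read 'c': REST → SPIN
read 'c': SPIN → HOLD
read 'a': HOLD → ARM
read 'c': ARM → ARM
read 'b': ARM → ARM
read 'b': ARM → ARM
read 'b': ARM → ARM
read 'c': ARM → ARM
read 'a': ARM → ARM
read 'a': ARM → ARM
read 'b': ARM → ARM
read 'c': ARM → ARM
read 'c': ARM → ARM
read 'c': ARM → ARM
read 'b': ARM → ARM
read 'c': ARM → ARM
read 'c': ARM → ARM
read 'b': ARM → ARM
read 'c': ARM → ARM
read 'c': ARM → ARM
read 'a': ARM → ARM
After 21 symbols: ARM.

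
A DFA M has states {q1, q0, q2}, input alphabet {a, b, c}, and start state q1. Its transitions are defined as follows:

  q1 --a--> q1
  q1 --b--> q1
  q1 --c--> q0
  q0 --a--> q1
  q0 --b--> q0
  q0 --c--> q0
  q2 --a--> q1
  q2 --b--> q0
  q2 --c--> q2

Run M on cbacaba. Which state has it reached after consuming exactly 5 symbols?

q1 → q0 → q0 → q1 → q0 → q1
After 5 symbols: q1.

q1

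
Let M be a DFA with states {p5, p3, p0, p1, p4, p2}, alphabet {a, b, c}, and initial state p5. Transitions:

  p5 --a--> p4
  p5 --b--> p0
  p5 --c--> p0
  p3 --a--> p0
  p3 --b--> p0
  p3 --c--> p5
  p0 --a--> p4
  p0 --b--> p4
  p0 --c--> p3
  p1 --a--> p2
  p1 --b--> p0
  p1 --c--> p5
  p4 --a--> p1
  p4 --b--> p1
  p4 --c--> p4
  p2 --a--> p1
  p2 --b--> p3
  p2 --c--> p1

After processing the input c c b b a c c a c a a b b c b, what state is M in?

p0

Trace: p5 -c-> p0 -c-> p3 -b-> p0 -b-> p4 -a-> p1 -c-> p5 -c-> p0 -a-> p4 -c-> p4 -a-> p1 -a-> p2 -b-> p3 -b-> p0 -c-> p3 -b-> p0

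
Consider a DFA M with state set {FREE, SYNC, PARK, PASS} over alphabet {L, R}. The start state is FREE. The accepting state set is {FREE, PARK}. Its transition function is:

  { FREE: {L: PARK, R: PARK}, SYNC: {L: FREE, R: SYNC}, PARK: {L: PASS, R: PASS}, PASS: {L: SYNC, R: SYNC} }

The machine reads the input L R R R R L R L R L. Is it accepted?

Yes

start at FREE
read 'L': FREE → PARK
read 'R': PARK → PASS
read 'R': PASS → SYNC
read 'R': SYNC → SYNC
read 'R': SYNC → SYNC
read 'L': SYNC → FREE
read 'R': FREE → PARK
read 'L': PARK → PASS
read 'R': PASS → SYNC
read 'L': SYNC → FREE
End state FREE is accepting.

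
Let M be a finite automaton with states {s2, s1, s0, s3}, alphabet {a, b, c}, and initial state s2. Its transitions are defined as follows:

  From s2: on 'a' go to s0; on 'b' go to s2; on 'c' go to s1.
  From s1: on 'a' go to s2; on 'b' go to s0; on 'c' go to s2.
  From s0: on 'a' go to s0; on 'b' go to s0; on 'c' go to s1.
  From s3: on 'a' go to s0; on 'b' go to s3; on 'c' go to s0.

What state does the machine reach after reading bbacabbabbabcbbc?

start at s2
read 'b': s2 → s2
read 'b': s2 → s2
read 'a': s2 → s0
read 'c': s0 → s1
read 'a': s1 → s2
read 'b': s2 → s2
read 'b': s2 → s2
read 'a': s2 → s0
read 'b': s0 → s0
read 'b': s0 → s0
read 'a': s0 → s0
read 'b': s0 → s0
read 'c': s0 → s1
read 'b': s1 → s0
read 'b': s0 → s0
read 'c': s0 → s1

s1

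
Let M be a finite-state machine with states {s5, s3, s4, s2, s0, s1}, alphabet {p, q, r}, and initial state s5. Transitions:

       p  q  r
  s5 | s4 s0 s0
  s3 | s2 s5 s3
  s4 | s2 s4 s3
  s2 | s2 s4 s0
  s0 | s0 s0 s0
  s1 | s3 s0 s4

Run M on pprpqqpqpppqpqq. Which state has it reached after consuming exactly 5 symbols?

Trace: s5 -p-> s4 -p-> s2 -r-> s0 -p-> s0 -q-> s0
After 5 symbols: s0.

s0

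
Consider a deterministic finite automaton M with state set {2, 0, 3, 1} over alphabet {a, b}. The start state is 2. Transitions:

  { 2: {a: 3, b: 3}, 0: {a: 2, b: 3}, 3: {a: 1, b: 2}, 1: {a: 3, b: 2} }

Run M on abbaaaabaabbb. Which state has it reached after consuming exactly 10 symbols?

1

start at 2
read 'a': 2 → 3
read 'b': 3 → 2
read 'b': 2 → 3
read 'a': 3 → 1
read 'a': 1 → 3
read 'a': 3 → 1
read 'a': 1 → 3
read 'b': 3 → 2
read 'a': 2 → 3
read 'a': 3 → 1
After 10 symbols: 1.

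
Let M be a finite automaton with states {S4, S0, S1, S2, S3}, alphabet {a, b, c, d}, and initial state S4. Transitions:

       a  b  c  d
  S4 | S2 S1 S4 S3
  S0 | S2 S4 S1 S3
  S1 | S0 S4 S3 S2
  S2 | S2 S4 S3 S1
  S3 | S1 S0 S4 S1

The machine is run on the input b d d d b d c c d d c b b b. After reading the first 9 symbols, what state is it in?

start at S4
read 'b': S4 → S1
read 'd': S1 → S2
read 'd': S2 → S1
read 'd': S1 → S2
read 'b': S2 → S4
read 'd': S4 → S3
read 'c': S3 → S4
read 'c': S4 → S4
read 'd': S4 → S3
After 9 symbols: S3.

S3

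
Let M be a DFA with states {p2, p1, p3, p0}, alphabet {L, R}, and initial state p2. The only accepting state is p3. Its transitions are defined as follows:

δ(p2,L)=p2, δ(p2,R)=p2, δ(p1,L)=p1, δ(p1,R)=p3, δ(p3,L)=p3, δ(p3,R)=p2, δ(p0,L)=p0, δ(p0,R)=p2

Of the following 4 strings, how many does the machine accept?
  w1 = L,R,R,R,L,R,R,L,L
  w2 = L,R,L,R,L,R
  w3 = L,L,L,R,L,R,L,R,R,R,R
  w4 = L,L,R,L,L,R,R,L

w1: p2 → p2 → p2 → p2 → p2 → p2 → p2 → p2 → p2 → p2  → end p2, rejected
w2: p2 → p2 → p2 → p2 → p2 → p2 → p2  → end p2, rejected
w3: p2 → p2 → p2 → p2 → p2 → p2 → p2 → p2 → p2 → p2 → p2 → p2  → end p2, rejected
w4: p2 → p2 → p2 → p2 → p2 → p2 → p2 → p2 → p2  → end p2, rejected

0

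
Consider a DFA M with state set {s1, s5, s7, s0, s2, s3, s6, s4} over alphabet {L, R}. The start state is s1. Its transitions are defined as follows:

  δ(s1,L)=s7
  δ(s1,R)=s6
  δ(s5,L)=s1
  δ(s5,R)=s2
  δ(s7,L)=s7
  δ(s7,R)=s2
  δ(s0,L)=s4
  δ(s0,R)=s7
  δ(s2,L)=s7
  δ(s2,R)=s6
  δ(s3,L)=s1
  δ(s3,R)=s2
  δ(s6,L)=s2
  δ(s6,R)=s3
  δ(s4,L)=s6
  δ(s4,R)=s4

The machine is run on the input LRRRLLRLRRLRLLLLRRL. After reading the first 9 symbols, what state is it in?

s2

s1 → s7 → s2 → s6 → s3 → s1 → s7 → s2 → s7 → s2
After 9 symbols: s2.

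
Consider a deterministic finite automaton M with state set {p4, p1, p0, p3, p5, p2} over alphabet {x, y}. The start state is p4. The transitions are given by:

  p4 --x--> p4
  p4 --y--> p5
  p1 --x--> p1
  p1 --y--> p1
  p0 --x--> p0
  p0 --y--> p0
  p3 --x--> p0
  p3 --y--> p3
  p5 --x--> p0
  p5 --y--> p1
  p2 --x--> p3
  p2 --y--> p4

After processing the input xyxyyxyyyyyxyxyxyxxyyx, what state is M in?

Trace: p4 -x-> p4 -y-> p5 -x-> p0 -y-> p0 -y-> p0 -x-> p0 -y-> p0 -y-> p0 -y-> p0 -y-> p0 -y-> p0 -x-> p0 -y-> p0 -x-> p0 -y-> p0 -x-> p0 -y-> p0 -x-> p0 -x-> p0 -y-> p0 -y-> p0 -x-> p0

p0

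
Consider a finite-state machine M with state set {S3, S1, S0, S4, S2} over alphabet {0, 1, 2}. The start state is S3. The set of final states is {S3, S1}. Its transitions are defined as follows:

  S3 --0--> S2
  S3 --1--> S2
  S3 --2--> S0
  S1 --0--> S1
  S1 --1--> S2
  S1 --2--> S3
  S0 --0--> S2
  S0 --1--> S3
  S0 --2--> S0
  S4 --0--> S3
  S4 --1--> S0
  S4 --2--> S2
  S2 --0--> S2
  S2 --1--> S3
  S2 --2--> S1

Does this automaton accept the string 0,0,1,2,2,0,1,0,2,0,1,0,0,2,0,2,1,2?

Yes

Trace: S3 -0-> S2 -0-> S2 -1-> S3 -2-> S0 -2-> S0 -0-> S2 -1-> S3 -0-> S2 -2-> S1 -0-> S1 -1-> S2 -0-> S2 -0-> S2 -2-> S1 -0-> S1 -2-> S3 -1-> S2 -2-> S1
End state S1 is accepting.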